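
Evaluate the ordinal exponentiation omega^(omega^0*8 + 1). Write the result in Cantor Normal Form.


omega^(omega^0*8 + 1):
omega^0 = 1, so the exponent is 8 + 1 = 9 (finite ordinal addition).
Result = omega^9, already a single CNF term.

omega^9


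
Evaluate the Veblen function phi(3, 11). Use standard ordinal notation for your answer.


phi(3, 11):
phi(3, beta) = eta_beta (the beta-th eta number, fixed point of zeta).
phi(3, 11) = eta_11

eta_11


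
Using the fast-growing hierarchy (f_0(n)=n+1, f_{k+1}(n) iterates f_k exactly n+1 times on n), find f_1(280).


f_1(280) = f_0^281(280)
f_0 adds 1 each time, applied 281 times.
f_1(280) = 280 + 281 = 561

561


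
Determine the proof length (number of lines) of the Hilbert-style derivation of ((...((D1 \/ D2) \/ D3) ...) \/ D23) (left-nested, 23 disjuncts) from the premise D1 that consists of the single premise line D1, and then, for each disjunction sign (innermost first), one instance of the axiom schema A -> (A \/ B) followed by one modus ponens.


Building the left-nested 23-ary disjunction from D1:
- 1 premise line (D1)
- 23 disjuncts means 22 disjunction signs; each needs 1 axiom instance + 1 MP = 2 lines: 2 * 22 = 44
Total = 1 + 44 = 45 lines.

45


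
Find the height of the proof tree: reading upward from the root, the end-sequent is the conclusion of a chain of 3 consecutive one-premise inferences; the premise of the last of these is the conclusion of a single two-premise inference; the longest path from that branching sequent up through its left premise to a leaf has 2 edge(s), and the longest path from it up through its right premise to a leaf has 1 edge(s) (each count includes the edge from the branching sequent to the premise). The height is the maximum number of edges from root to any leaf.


Longest path through the left premise: 2 edges (measured from the branching sequent)
Longest path through the right premise: 1 edges
Height of the subtree rooted at the branching sequent: max(2, 1) = 2
The branching sequent sits 3 edges above the root (the chain of one-premise inferences), so height = 2 + 3 = 5

5


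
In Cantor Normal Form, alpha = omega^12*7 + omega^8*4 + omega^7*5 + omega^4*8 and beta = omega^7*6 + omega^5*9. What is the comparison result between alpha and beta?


Compare term by term from highest exponent:
alpha = omega^12*7 + omega^8*4 + omega^7*5 + omega^4*8
beta = omega^7*6 + omega^5*9
Term 1: alpha has omega^12*7, beta has omega^7*6
Term 2: alpha has omega^8*4, beta has omega^5*9
Term 3: alpha has omega^7*5, beta has omega^0*0
Term 4: alpha has omega^4*8, beta has omega^0*0
Result: alpha > beta

alpha > beta


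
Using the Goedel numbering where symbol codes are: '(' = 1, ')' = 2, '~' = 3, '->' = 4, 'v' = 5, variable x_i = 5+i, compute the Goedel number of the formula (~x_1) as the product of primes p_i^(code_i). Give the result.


Formula: (~x_1)
Symbol codes: [1, 3, 6, 2]
Primes: [2, 3, 5, 7]
p_1^1 = 2^1 = 2
p_2^3 = 3^3 = 27
p_3^6 = 5^6 = 15625
p_4^2 = 7^2 = 49
Product = 41343750

41343750


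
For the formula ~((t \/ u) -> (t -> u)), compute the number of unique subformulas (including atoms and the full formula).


Formula: ~((t \/ u) -> (t -> u))
Subformulas found:
  1. u
  2. t
  3. (t -> u)
  4. (t \/ u)
  5. ((t \/ u) -> (t -> u))
  6. ~((t \/ u) -> (t -> u))
Total distinct subformulas = 6

6


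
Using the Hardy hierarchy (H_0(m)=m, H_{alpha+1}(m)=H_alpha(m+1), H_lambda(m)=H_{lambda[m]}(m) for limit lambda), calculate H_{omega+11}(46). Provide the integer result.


H_{omega+11}(46):
Unwind the 11 successor steps: H_{omega+11}(46) = H_omega(46+11) = H_omega(57).
H_omega(m) = H_m(m) = m + m = 2m.
Result = 2 * 57 = 114

114


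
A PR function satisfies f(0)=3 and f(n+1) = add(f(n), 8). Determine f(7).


f(0) = 3
f(1) = add(f(0), 8) = add(3, 8) = 11
f(2) = add(f(1), 8) = add(11, 8) = 19
f(3) = add(f(2), 8) = add(19, 8) = 27
f(4) = add(f(3), 8) = add(27, 8) = 35
f(5) = add(f(4), 8) = add(35, 8) = 43
f(6) = add(f(5), 8) = add(43, 8) = 51
f(7) = add(f(6), 8) = add(51, 8) = 59


59


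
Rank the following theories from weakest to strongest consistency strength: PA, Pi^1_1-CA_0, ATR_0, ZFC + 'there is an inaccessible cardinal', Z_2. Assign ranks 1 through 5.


Ordering by consistency strength:
1. PA
2. ATR_0
3. Pi^1_1-CA_0
4. Z_2
5. ZFC + 'there is an inaccessible cardinal'


PA=1, Pi^1_1-CA_0=3, ATR_0=2, ZFC + 'there is an inaccessible cardinal'=5, Z_2=4


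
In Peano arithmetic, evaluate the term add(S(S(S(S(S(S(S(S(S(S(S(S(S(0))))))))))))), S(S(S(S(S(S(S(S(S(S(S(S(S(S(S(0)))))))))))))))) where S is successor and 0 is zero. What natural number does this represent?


add(S^13(0), S^15(0)):
S^13(0) = 13
S^15(0) = 15
13 + 15 = 28

28


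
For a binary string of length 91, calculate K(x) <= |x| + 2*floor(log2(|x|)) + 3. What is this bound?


floor(log2(91)) = 6
2 * 6 = 12
K(x) <= 91 + 12 + 3 = 106

106


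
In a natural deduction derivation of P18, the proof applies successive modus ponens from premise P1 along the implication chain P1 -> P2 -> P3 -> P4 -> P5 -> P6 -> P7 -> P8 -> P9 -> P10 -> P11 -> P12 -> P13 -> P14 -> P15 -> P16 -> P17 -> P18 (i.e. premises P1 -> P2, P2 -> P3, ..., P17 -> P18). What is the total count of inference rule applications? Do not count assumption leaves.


We have a chain: P1 -> P2 -> P3 -> P4 -> P5 -> P6 -> P7 -> P8 -> P9 -> P10 -> P11 -> P12 -> P13 -> P14 -> P15 -> P16 -> P17 -> P18.
Each modus ponens application produces the next variable.
The chain has 18 propositions, so 18-1 = 17 modus ponens steps.
Total inference nodes = 17

17


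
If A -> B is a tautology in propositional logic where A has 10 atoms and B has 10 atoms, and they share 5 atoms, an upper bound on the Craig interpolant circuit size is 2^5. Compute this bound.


Shared atoms = 5
Craig interpolant size bound = 2^5
= 32

32


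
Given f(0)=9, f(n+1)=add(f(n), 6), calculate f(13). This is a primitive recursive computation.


f(0) = 9
f(1) = add(f(0), 6) = add(9, 6) = 15
f(2) = add(f(1), 6) = add(15, 6) = 21
f(3) = add(f(2), 6) = add(21, 6) = 27
f(4) = add(f(3), 6) = add(27, 6) = 33
f(5) = add(f(4), 6) = add(33, 6) = 39
f(6) = add(f(5), 6) = add(39, 6) = 45
f(7) = add(f(6), 6) = add(45, 6) = 51
f(8) = add(f(7), 6) = add(51, 6) = 57
f(9) = add(f(8), 6) = add(57, 6) = 63
f(10) = add(f(9), 6) = add(63, 6) = 69
f(11) = add(f(10), 6) = add(69, 6) = 75
f(12) = add(f(11), 6) = add(75, 6) = 81
f(13) = add(f(12), 6) = add(81, 6) = 87


87


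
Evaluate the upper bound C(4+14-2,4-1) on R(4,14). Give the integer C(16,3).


R(4,14) <= C(4+14-2, 4-1) = C(16, 3)
C(16, 3) = 16! / (3! * 13!)
= 560

560


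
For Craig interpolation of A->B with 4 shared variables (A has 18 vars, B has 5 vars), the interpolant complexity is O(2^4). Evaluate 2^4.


Shared atoms = 4
Craig interpolant size bound = 2^4
= 16

16


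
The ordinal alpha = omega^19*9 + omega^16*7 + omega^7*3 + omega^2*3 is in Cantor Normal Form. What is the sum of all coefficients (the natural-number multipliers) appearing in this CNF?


CNF: omega^19*9 + omega^16*7 + omega^7*3 + omega^2*3
Coefficients: 9 + 7 + 3 + 3 = 22

22


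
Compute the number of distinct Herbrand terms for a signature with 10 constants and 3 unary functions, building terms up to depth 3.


Herbrand terms by depth:
Depth 0: 10 constants
Depth 1: 30 new terms (running total: 40)
Depth 2: 90 new terms (running total: 130)
Depth 3: 270 new terms (running total: 400)
Total distinct ground terms = 400

400


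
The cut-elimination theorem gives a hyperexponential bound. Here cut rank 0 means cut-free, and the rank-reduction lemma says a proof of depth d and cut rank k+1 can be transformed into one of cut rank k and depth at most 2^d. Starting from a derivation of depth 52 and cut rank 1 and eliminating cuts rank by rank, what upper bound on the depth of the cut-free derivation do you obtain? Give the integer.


Each rank reduction sends depth d to at most 2^d; cut rank r needs r reductions.
2_0(52) = 52
2_1(52) = 2^52 = 4503599627370496
Cut-free depth bound = 4503599627370496

4503599627370496


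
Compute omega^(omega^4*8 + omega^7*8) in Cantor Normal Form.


omega^(omega^4*8 + omega^7*8):
In ordinal addition a term is absorbed by a following term of strictly larger exponent: 4 < 7, so omega^4*8 + omega^7*8 = omega^7*8.
omega raised to a CNF ordinal is a single CNF term: Result = omega^(omega^7*8)

omega^(omega^7*8)


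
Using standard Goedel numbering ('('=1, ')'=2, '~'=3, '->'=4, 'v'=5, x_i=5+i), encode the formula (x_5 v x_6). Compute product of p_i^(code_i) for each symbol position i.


Formula: (x_5 v x_6)
Symbol codes: [1, 10, 5, 11, 2]
Primes: [2, 3, 5, 7, 11]
p_1^1 = 2^1 = 2
p_2^10 = 3^10 = 59049
p_3^5 = 5^5 = 3125
p_4^11 = 7^11 = 1977326743
p_5^2 = 11^2 = 121
Product = 88299119928351543750

88299119928351543750


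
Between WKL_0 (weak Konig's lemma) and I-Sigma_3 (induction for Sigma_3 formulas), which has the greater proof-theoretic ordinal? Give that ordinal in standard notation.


Proof-theoretic ordinal of WKL_0 (weak Konig's lemma): omega^omega
Proof-theoretic ordinal of I-Sigma_3 (induction for Sigma_3 formulas): omega^(omega^(omega^omega))
Comparing: omega^omega < omega^(omega^(omega^omega)).
The larger ordinal is omega^(omega^(omega^omega)) (from I-Sigma_3 (induction for Sigma_3 formulas)).

omega^(omega^(omega^omega))


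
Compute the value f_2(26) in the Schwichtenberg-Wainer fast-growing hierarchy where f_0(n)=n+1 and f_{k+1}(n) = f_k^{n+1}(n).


f_2(26) = f_1^27(26)
f_1(m) = 2m + 1.
Iterating: f_1^k(n) = 2^k*(n+1) - 1.
f_2(26) = 2^27*(26+1) - 1 = 134217728*27 - 1 = 3623878655

3623878655


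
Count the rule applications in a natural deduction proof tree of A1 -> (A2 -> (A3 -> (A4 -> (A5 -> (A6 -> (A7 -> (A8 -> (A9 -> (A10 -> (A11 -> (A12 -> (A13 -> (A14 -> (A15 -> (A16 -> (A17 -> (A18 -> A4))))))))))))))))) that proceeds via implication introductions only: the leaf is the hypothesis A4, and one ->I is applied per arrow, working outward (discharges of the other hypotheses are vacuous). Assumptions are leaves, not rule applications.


The formula has 18 arrows (->); its innermost consequent A4 is one of the antecedents,
so the proof starts from the hypothesis leaf A4 (not a rule application) and closes one arrow per ->I.
Building A1 -> (A2 -> (A3 -> (A4 -> (A5 -> (A6 -> (A7 -> (A8 -> (A9 -> (A10 -> (A11 -> (A12 -> (A13 -> (A14 -> (A15 -> (A16 -> (A17 -> (A18 -> A4))))))))))))))))) therefore takes 18 nested implication introductions.
Total inference nodes = 18

18


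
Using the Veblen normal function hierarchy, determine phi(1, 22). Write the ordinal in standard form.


phi(1, 22):
phi(1, beta) = epsilon_beta (the beta-th epsilon number).
phi(1, 22) = epsilon_22

epsilon_22


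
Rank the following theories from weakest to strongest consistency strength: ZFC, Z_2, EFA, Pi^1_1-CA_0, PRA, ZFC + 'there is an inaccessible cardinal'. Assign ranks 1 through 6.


Ordering by consistency strength:
1. EFA
2. PRA
3. Pi^1_1-CA_0
4. Z_2
5. ZFC
6. ZFC + 'there is an inaccessible cardinal'


ZFC=5, Z_2=4, EFA=1, Pi^1_1-CA_0=3, PRA=2, ZFC + 'there is an inaccessible cardinal'=6


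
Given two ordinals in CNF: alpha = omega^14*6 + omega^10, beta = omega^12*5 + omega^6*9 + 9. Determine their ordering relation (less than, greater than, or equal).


Compare term by term from highest exponent:
alpha = omega^14*6 + omega^10
beta = omega^12*5 + omega^6*9 + 9
Term 1: alpha has omega^14*6, beta has omega^12*5
Term 2: alpha has omega^10*1, beta has omega^6*9
Term 3: alpha has omega^0*0, beta has omega^0*9
Result: alpha > beta

alpha > beta


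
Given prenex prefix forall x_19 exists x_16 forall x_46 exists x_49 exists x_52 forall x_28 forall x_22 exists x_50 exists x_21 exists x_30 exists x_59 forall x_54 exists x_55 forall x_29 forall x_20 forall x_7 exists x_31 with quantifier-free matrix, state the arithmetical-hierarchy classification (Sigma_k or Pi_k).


Leading quantifier is forall, so the class is Pi.
Number of quantifier blocks = alternations + 1 = 9 + 1 = 10.
Classification: Pi_10

Pi_10


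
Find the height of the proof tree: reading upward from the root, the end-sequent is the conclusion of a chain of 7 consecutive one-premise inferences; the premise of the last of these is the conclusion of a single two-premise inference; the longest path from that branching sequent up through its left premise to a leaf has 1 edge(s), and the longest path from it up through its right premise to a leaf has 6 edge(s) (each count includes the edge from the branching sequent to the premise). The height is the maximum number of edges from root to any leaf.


Longest path through the left premise: 1 edges (measured from the branching sequent)
Longest path through the right premise: 6 edges
Height of the subtree rooted at the branching sequent: max(1, 6) = 6
The branching sequent sits 7 edges above the root (the chain of one-premise inferences), so height = 6 + 7 = 13

13


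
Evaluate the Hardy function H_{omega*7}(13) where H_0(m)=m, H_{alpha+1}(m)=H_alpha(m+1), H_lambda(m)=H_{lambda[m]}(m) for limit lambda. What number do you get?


H_{omega*7}(13):
For the Hardy hierarchy, H_{omega*k}(n) = 2^k * n.
2^7 = 128.
128 * 13 = 1664

1664


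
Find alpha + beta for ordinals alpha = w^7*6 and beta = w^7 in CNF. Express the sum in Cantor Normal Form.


Ordinal addition w^7*6 + w^7:
Both terms have the same exponent 7.
w^e*c + w^e*d = w^e*(c+d).
Result = w^7*(6+1) = w^7*7

w^7*7


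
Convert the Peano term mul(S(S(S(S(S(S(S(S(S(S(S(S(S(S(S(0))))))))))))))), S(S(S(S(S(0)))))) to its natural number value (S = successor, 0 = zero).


mul(S^15(0), S^5(0)):
S^15(0) = 15
S^5(0) = 5
15 * 5 = 75

75


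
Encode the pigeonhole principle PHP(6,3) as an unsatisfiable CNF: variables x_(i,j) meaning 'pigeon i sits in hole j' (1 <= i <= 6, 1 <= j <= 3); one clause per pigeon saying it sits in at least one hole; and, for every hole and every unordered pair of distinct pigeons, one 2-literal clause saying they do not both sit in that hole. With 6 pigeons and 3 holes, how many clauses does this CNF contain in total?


PHP(6,3): 6 pigeons, 3 holes, 6*3 = 18 variables.
- pigeon clauses: one per pigeon -> 6 clauses
- hole clauses: 3 holes * C(6,2) = 3 * 15 -> 45 clauses
Total clauses = 6 + 45 = 51

51


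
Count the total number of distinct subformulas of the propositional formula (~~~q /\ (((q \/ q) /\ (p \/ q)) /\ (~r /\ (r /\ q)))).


Formula: (~~~q /\ (((q \/ q) /\ (p \/ q)) /\ (~r /\ (r /\ q))))
Subformulas found:
  1. q
  2. r
  3. p
  4. ~q
  5. ~r
  6. ~~q
  7. ~~~q
  8. (p \/ q)
  9. (r /\ q)
  10. (q \/ q)
  11. (~r /\ (r /\ q))
  12. ((q \/ q) /\ (p \/ q))
  13. (((q \/ q) /\ (p \/ q)) /\ (~r /\ (r /\ q)))
  14. (~~~q /\ (((q \/ q) /\ (p \/ q)) /\ (~r /\ (r /\ q))))
Total distinct subformulas = 14

14


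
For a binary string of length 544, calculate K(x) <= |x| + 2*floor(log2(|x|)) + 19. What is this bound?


floor(log2(544)) = 9
2 * 9 = 18
K(x) <= 544 + 18 + 19 = 581

581


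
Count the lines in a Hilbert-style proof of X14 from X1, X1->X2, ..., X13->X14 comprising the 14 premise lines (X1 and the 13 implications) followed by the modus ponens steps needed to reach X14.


We have 14 premise lines: X1 and 13 implications.
Each implication is detached once by MP, giving 13 MP lines.
14 premise lines + 13 MP lines = 27 total lines.

27


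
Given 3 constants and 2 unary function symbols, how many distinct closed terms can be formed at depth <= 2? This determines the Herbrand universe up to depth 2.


Herbrand terms by depth:
Depth 0: 3 constants
Depth 1: 6 new terms (running total: 9)
Depth 2: 12 new terms (running total: 21)
Total distinct ground terms = 21

21


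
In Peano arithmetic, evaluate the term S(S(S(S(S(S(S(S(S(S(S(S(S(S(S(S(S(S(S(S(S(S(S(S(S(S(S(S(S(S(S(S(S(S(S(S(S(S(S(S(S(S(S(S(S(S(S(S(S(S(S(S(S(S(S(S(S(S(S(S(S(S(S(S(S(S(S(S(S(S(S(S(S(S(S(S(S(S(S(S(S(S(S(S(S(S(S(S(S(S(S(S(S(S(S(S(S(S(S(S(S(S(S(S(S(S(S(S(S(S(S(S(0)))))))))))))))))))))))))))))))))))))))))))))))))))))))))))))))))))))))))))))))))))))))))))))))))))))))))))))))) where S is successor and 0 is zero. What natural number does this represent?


Counting successors applied to 0:
112 applications of S to 0 = 112

112


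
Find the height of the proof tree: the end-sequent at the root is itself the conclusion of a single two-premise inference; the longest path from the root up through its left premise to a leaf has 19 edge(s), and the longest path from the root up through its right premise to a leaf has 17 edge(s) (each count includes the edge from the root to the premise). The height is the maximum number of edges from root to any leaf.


Longest path through the left premise: 19 edges (measured from the branching sequent)
Longest path through the right premise: 17 edges
Height of the subtree rooted at the branching sequent: max(19, 17) = 19
The branching sequent is the root itself.
Total height = 19

19


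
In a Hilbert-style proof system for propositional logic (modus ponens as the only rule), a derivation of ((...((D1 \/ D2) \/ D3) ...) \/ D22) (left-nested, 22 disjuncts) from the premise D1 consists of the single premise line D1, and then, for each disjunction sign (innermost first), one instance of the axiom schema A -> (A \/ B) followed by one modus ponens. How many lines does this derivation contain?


Building the left-nested 22-ary disjunction from D1:
- 1 premise line (D1)
- 22 disjuncts means 21 disjunction signs; each needs 1 axiom instance + 1 MP = 2 lines: 2 * 21 = 42
Total = 1 + 42 = 43 lines.

43


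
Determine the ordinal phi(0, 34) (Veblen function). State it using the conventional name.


phi(0, 34):
phi(0, beta) = omega^beta by definition.
phi(0, 34) = omega^34

omega^34


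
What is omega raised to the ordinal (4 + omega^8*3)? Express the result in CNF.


omega^(4 + omega^8*3):
In ordinal addition a term is absorbed by a following term of strictly larger exponent: 0 < 8, so 4 + omega^8*3 = omega^8*3.
omega raised to a CNF ordinal is a single CNF term: Result = omega^(omega^8*3)

omega^(omega^8*3)


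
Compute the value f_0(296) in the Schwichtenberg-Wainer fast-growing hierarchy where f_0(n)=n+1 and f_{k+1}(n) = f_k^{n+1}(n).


f_0(296) = 296 + 1 = 297

297


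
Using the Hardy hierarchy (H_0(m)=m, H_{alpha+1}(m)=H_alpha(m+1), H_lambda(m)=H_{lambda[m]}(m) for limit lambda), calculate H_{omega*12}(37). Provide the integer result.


H_{omega*12}(37):
For the Hardy hierarchy, H_{omega*k}(n) = 2^k * n.
2^12 = 4096.
4096 * 37 = 151552

151552


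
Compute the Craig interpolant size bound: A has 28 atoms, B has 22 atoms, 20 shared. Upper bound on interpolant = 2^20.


Shared atoms = 20
Craig interpolant size bound = 2^20
= 1048576

1048576


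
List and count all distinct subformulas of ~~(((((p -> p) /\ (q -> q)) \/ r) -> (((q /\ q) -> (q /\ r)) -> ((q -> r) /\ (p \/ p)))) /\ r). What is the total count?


Formula: ~~(((((p -> p) /\ (q -> q)) \/ r) -> (((q /\ q) -> (q /\ r)) -> ((q -> r) /\ (p \/ p)))) /\ r)
Subformulas found:
  1. r
  2. q
  3. p
  4. (p \/ p)
  5. (q /\ r)
  6. (q /\ q)
  7. (p -> p)
  8. (q -> q)
  9. (q -> r)
  10. ((q -> r) /\ (p \/ p))
  11. ((p -> p) /\ (q -> q))
  12. ((q /\ q) -> (q /\ r))
  13. (((p -> p) /\ (q -> q)) \/ r)
  14. (((q /\ q) -> (q /\ r)) -> ((q -> r) /\ (p \/ p)))
  15. ((((p -> p) /\ (q -> q)) \/ r) -> (((q /\ q) -> (q /\ r)) -> ((q -> r) /\ (p \/ p))))
  16. (((((p -> p) /\ (q -> q)) \/ r) -> (((q /\ q) -> (q /\ r)) -> ((q -> r) /\ (p \/ p)))) /\ r)
  17. ~(((((p -> p) /\ (q -> q)) \/ r) -> (((q /\ q) -> (q /\ r)) -> ((q -> r) /\ (p \/ p)))) /\ r)
  18. ~~(((((p -> p) /\ (q -> q)) \/ r) -> (((q /\ q) -> (q /\ r)) -> ((q -> r) /\ (p \/ p)))) /\ r)
Total distinct subformulas = 18

18


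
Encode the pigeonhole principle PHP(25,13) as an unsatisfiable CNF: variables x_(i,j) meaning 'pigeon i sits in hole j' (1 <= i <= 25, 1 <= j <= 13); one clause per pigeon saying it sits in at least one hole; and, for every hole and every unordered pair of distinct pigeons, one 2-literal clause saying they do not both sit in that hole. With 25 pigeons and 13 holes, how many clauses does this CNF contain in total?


PHP(25,13): 25 pigeons, 13 holes, 25*13 = 325 variables.
- pigeon clauses: one per pigeon -> 25 clauses
- hole clauses: 13 holes * C(25,2) = 13 * 300 -> 3900 clauses
Total clauses = 25 + 3900 = 3925

3925


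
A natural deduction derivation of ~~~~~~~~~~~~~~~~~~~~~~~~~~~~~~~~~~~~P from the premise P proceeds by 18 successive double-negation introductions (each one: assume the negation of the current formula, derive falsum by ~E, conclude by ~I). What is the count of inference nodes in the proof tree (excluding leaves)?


Each double-negation introduction (from C infer ~~C) uses 2 inference nodes: one ~E (C and ~C give falsum) and one ~I (discharge ~C).
18 double negations = 18 * 2 = 36 inference nodes.

36


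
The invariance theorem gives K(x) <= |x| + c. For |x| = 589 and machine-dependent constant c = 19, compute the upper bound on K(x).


K(x) <= |x| + c = 589 + 19 = 608

608


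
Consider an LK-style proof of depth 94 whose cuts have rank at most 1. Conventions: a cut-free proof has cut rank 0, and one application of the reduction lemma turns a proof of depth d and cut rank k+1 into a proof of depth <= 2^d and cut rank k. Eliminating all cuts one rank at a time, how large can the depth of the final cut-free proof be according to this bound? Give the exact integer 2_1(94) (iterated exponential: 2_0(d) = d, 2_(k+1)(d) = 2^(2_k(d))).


Each rank reduction sends depth d to at most 2^d; cut rank r needs r reductions.
2_0(94) = 94
2_1(94) = 2^94 = 19807040628566084398385987584
Cut-free depth bound = 19807040628566084398385987584

19807040628566084398385987584


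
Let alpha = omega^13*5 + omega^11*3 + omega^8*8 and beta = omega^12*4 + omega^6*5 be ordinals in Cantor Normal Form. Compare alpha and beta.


Compare term by term from highest exponent:
alpha = omega^13*5 + omega^11*3 + omega^8*8
beta = omega^12*4 + omega^6*5
Term 1: alpha has omega^13*5, beta has omega^12*4
Term 2: alpha has omega^11*3, beta has omega^6*5
Term 3: alpha has omega^8*8, beta has omega^0*0
Result: alpha > beta

alpha > beta


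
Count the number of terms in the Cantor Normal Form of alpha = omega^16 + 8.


CNF: omega^16 + 8
Count the summands separated by '+':
  term 1: omega^16
  term 2: 8
Total terms = 2

2


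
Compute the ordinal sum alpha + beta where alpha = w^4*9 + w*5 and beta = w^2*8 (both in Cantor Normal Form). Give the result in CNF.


Ordinal addition (w^4*9 + w*5) + w^2*8:
alpha's leading term has exponent 4 > beta's exponent 2, so it survives.
alpha's tail term has exponent 1 < beta's exponent 2, so it is absorbed by beta.
In ordinal addition, any term followed by a strictly larger-exponent term is absorbed.
Result = w^4*9 + w^2*8

w^4*9 + w^2*8


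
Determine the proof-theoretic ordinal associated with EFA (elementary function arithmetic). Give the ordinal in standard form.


The proof-theoretic ordinal of EFA (elementary function arithmetic) is a standard result in ordinal analysis.
This ordinal is the supremum of order types of primitive recursive well-orderings
that the theory can prove to be well-ordered.
For EFA (elementary function arithmetic), the proof-theoretic ordinal is omega^3.

omega^3


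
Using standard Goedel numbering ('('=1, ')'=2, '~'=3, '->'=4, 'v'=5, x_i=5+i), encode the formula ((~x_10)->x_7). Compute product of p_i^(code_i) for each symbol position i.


Formula: ((~x_10)->x_7)
Symbol codes: [1, 1, 3, 15, 2, 4, 12, 2]
Primes: [2, 3, 5, 7, 11, 13, 17, 19]
p_1^1 = 2^1 = 2
p_2^1 = 3^1 = 3
p_3^3 = 5^3 = 125
p_4^15 = 7^15 = 4747561509943
p_5^2 = 11^2 = 121
p_6^4 = 13^4 = 28561
p_7^12 = 17^12 = 582622237229761
p_8^2 = 19^2 = 361
Product = 2588122936553311245644895601758403157250

2588122936553311245644895601758403157250


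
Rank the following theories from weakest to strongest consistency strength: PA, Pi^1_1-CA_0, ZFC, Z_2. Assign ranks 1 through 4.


Ordering by consistency strength:
1. PA
2. Pi^1_1-CA_0
3. Z_2
4. ZFC


PA=1, Pi^1_1-CA_0=2, ZFC=4, Z_2=3


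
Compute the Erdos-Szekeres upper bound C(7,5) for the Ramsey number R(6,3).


R(6,3) <= C(6+3-2, 6-1) = C(7, 5)
C(7, 5) = 7! / (5! * 2!)
= 21

21


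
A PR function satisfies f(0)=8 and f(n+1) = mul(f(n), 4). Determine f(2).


f(0) = 8
f(1) = mul(f(0), 4) = mul(8, 4) = 32
f(2) = mul(f(1), 4) = mul(32, 4) = 128


128


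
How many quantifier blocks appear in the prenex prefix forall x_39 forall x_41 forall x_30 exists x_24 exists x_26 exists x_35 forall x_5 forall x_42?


Alternations = 2.
Blocks = alternations + 1 = 3

3


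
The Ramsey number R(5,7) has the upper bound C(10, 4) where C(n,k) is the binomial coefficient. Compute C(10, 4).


R(5,7) <= C(5+7-2, 5-1) = C(10, 4)
C(10, 4) = 10! / (4! * 6!)
= 210

210


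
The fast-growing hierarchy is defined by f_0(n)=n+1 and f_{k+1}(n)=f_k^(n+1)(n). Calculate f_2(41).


f_2(41) = f_1^42(41)
f_1(m) = 2m + 1.
Iterating: f_1^k(n) = 2^k*(n+1) - 1.
f_2(41) = 2^42*(41+1) - 1 = 4398046511104*42 - 1 = 184717953466367

184717953466367


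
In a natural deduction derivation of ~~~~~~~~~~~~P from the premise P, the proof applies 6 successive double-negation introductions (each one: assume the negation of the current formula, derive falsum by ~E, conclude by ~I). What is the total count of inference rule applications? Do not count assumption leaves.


Each double-negation introduction (from C infer ~~C) uses 2 inference nodes: one ~E (C and ~C give falsum) and one ~I (discharge ~C).
6 double negations = 6 * 2 = 12 inference nodes.

12


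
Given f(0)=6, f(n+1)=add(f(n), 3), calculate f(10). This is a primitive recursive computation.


f(0) = 6
f(1) = add(f(0), 3) = add(6, 3) = 9
f(2) = add(f(1), 3) = add(9, 3) = 12
f(3) = add(f(2), 3) = add(12, 3) = 15
f(4) = add(f(3), 3) = add(15, 3) = 18
f(5) = add(f(4), 3) = add(18, 3) = 21
f(6) = add(f(5), 3) = add(21, 3) = 24
f(7) = add(f(6), 3) = add(24, 3) = 27
f(8) = add(f(7), 3) = add(27, 3) = 30
f(9) = add(f(8), 3) = add(30, 3) = 33
f(10) = add(f(9), 3) = add(33, 3) = 36


36


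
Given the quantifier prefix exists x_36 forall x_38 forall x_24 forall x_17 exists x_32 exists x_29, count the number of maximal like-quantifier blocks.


Alternations = 2.
Blocks = alternations + 1 = 3

3


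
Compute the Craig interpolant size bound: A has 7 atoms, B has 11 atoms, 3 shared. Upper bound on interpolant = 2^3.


Shared atoms = 3
Craig interpolant size bound = 2^3
= 8

8


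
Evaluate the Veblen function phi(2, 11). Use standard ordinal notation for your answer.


phi(2, 11):
phi(2, beta) = zeta_beta (the beta-th zeta number, fixed point of epsilon).
phi(2, 11) = zeta_11

zeta_11


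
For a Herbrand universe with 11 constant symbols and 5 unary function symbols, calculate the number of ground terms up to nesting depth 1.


Herbrand terms by depth:
Depth 0: 11 constants
Depth 1: 55 new terms (running total: 66)
Total distinct ground terms = 66

66


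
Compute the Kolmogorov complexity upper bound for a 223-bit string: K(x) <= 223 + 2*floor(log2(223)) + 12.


floor(log2(223)) = 7
2 * 7 = 14
K(x) <= 223 + 14 + 12 = 249

249


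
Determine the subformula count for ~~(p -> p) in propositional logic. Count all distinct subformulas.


Formula: ~~(p -> p)
Subformulas found:
  1. p
  2. (p -> p)
  3. ~(p -> p)
  4. ~~(p -> p)
Total distinct subformulas = 4

4


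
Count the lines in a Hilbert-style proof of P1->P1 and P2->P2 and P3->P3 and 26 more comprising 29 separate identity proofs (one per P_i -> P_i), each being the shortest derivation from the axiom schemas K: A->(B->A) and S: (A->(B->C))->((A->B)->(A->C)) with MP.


The shortest proof of A->A from K and S in the Hilbert calculus has exactly 5 lines:
(1) K instance A->((A->A)->A), (2) S instance, (3) MP on 1,2, (4) K instance A->(A->A), (5) MP on 3,4.
For 29 independent identities: 29 * 5 = 145 lines total.

145


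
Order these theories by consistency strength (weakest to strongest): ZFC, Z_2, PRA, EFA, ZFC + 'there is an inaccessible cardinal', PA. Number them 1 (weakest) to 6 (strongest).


Ordering by consistency strength:
1. EFA
2. PRA
3. PA
4. Z_2
5. ZFC
6. ZFC + 'there is an inaccessible cardinal'


ZFC=5, Z_2=4, PRA=2, EFA=1, ZFC + 'there is an inaccessible cardinal'=6, PA=3


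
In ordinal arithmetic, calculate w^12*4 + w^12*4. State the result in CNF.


Ordinal addition w^12*4 + w^12*4:
Both terms have the same exponent 12.
w^e*c + w^e*d = w^e*(c+d).
Result = w^12*(4+4) = w^12*8

w^12*8


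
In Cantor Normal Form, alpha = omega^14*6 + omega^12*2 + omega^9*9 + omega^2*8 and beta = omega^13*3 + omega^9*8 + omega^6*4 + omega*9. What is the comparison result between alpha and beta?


Compare term by term from highest exponent:
alpha = omega^14*6 + omega^12*2 + omega^9*9 + omega^2*8
beta = omega^13*3 + omega^9*8 + omega^6*4 + omega*9
Term 1: alpha has omega^14*6, beta has omega^13*3
Term 2: alpha has omega^12*2, beta has omega^9*8
Term 3: alpha has omega^9*9, beta has omega^6*4
Term 4: alpha has omega^2*8, beta has omega^1*9
Result: alpha > beta

alpha > beta


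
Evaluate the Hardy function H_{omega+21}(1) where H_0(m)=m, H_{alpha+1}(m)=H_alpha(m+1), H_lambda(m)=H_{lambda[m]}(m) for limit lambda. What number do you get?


H_{omega+21}(1):
Unwind the 21 successor steps: H_{omega+21}(1) = H_omega(1+21) = H_omega(22).
H_omega(m) = H_m(m) = m + m = 2m.
Result = 2 * 22 = 44

44


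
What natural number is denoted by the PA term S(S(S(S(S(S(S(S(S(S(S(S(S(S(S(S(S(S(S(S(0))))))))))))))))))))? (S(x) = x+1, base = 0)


Counting successors applied to 0:
20 applications of S to 0 = 20

20


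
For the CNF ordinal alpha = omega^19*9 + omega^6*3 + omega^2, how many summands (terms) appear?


CNF: omega^19*9 + omega^6*3 + omega^2
Count the summands separated by '+':
  term 1: omega^19*9
  term 2: omega^6*3
  term 3: omega^2
Total terms = 3

3


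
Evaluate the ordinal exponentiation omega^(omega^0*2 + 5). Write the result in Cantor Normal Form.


omega^(omega^0*2 + 5):
omega^0 = 1, so the exponent is 2 + 5 = 7 (finite ordinal addition).
Result = omega^7, already a single CNF term.

omega^7


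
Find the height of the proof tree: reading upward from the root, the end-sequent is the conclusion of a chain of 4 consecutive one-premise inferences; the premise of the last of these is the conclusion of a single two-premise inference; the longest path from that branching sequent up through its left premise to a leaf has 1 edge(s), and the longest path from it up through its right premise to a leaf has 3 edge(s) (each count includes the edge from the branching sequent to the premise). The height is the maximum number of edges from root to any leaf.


Longest path through the left premise: 1 edges (measured from the branching sequent)
Longest path through the right premise: 3 edges
Height of the subtree rooted at the branching sequent: max(1, 3) = 3
The branching sequent sits 4 edges above the root (the chain of one-premise inferences), so height = 3 + 4 = 7

7


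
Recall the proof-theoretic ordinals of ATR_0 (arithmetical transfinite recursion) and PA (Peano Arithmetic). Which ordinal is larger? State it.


Proof-theoretic ordinal of ATR_0 (arithmetical transfinite recursion): Gamma_0
Proof-theoretic ordinal of PA (Peano Arithmetic): epsilon_0
Comparing: epsilon_0 < Gamma_0.
The larger ordinal is Gamma_0 (from ATR_0 (arithmetical transfinite recursion)).

Gamma_0


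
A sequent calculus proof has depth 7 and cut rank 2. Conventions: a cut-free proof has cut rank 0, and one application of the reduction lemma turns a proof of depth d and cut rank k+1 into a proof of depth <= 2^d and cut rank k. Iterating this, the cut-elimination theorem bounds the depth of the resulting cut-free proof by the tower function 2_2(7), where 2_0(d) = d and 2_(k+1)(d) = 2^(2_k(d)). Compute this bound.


Each rank reduction sends depth d to at most 2^d; cut rank r needs r reductions.
2_0(7) = 7
2_1(7) = 2^7 = 128
2_2(7) = 2^128 = 340282366920938463463374607431768211456
Cut-free depth bound = 340282366920938463463374607431768211456

340282366920938463463374607431768211456


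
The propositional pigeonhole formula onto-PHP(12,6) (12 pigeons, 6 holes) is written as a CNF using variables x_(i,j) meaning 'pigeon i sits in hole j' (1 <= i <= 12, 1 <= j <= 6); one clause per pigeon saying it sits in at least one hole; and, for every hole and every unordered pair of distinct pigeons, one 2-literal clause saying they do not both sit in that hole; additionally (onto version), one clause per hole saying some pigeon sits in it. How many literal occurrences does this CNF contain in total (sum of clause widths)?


onto-PHP(12,6): 12 pigeons, 6 holes, 12*6 = 72 variables.
- pigeon clauses: one per pigeon -> 12 clauses of width 6 -> 72 literals
- hole clauses: 6 holes * C(12,2) = 6 * 66 -> 396 clauses of width 2 -> 792 literals
- onto clauses: one per hole -> 6 clauses of width 12 -> 72 literals
Total literal occurrences = 72 + 792 + 72 = 936

936


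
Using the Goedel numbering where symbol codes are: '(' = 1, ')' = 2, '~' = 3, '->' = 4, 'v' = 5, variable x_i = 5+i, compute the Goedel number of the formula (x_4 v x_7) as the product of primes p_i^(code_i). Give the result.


Formula: (x_4 v x_7)
Symbol codes: [1, 9, 5, 12, 2]
Primes: [2, 3, 5, 7, 11]
p_1^1 = 2^1 = 2
p_2^9 = 3^9 = 19683
p_3^5 = 5^5 = 3125
p_4^12 = 7^12 = 13841287201
p_5^2 = 11^2 = 121
Product = 206031279832820268750

206031279832820268750


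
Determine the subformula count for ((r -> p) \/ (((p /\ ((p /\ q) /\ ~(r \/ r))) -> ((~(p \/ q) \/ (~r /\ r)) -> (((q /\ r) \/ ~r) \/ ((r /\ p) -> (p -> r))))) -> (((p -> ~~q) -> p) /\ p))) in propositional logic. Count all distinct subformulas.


Formula: ((r -> p) \/ (((p /\ ((p /\ q) /\ ~(r \/ r))) -> ((~(p \/ q) \/ (~r /\ r)) -> (((q /\ r) \/ ~r) \/ ((r /\ p) -> (p -> r))))) -> (((p -> ~~q) -> p) /\ p)))
Subformulas found:
  1. r
  2. q
  3. p
  4. ~r
  5. ~q
  6. ~~q
  7. (q /\ r)
  8. (r /\ p)
  9. (p /\ q)
  10. (r -> p)
  11. (r \/ r)
  12. (p \/ q)
  13. (p -> r)
  14. ~(p \/ q)
  15. (~r /\ r)
  16. ~(r \/ r)
  17. (p -> ~~q)
  18. ((q /\ r) \/ ~r)
  19. ((p -> ~~q) -> p)
  20. ((r /\ p) -> (p -> r))
  21. ((p /\ q) /\ ~(r \/ r))
  22. (((p -> ~~q) -> p) /\ p)
  23. (~(p \/ q) \/ (~r /\ r))
  24. (p /\ ((p /\ q) /\ ~(r \/ r)))
  25. (((q /\ r) \/ ~r) \/ ((r /\ p) -> (p -> r)))
  26. ((~(p \/ q) \/ (~r /\ r)) -> (((q /\ r) \/ ~r) \/ ((r /\ p) -> (p -> r))))
  27. ((p /\ ((p /\ q) /\ ~(r \/ r))) -> ((~(p \/ q) \/ (~r /\ r)) -> (((q /\ r) \/ ~r) \/ ((r /\ p) -> (p -> r)))))
  28. (((p /\ ((p /\ q) /\ ~(r \/ r))) -> ((~(p \/ q) \/ (~r /\ r)) -> (((q /\ r) \/ ~r) \/ ((r /\ p) -> (p -> r))))) -> (((p -> ~~q) -> p) /\ p))
  29. ((r -> p) \/ (((p /\ ((p /\ q) /\ ~(r \/ r))) -> ((~(p \/ q) \/ (~r /\ r)) -> (((q /\ r) \/ ~r) \/ ((r /\ p) -> (p -> r))))) -> (((p -> ~~q) -> p) /\ p)))
Total distinct subformulas = 29

29


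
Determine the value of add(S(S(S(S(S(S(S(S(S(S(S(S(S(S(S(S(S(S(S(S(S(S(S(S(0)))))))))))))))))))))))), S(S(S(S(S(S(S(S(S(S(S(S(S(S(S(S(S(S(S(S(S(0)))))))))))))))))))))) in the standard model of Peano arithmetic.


add(S^24(0), S^21(0)):
S^24(0) = 24
S^21(0) = 21
24 + 21 = 45

45


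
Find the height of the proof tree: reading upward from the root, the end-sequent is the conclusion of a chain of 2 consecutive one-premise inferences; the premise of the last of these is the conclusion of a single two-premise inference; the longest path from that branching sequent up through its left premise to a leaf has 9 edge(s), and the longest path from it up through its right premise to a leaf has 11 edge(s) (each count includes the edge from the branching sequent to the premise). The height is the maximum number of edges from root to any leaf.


Longest path through the left premise: 9 edges (measured from the branching sequent)
Longest path through the right premise: 11 edges
Height of the subtree rooted at the branching sequent: max(9, 11) = 11
The branching sequent sits 2 edges above the root (the chain of one-premise inferences), so height = 11 + 2 = 13

13


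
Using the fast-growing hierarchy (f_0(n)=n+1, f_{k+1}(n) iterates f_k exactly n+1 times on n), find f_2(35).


f_2(35) = f_1^36(35)
f_1(m) = 2m + 1.
Iterating: f_1^k(n) = 2^k*(n+1) - 1.
f_2(35) = 2^36*(35+1) - 1 = 68719476736*36 - 1 = 2473901162495

2473901162495


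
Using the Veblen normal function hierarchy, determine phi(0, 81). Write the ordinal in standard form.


phi(0, 81):
phi(0, beta) = omega^beta by definition.
phi(0, 81) = omega^81

omega^81


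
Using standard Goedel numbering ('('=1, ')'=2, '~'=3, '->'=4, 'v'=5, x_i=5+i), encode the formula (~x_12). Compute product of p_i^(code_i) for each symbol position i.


Formula: (~x_12)
Symbol codes: [1, 3, 17, 2]
Primes: [2, 3, 5, 7]
p_1^1 = 2^1 = 2
p_2^3 = 3^3 = 27
p_3^17 = 5^17 = 762939453125
p_4^2 = 7^2 = 49
Product = 2018737792968750

2018737792968750


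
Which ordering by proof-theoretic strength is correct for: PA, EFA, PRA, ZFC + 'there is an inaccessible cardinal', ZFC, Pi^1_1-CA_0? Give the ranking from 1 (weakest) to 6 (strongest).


Ordering by consistency strength:
1. EFA
2. PRA
3. PA
4. Pi^1_1-CA_0
5. ZFC
6. ZFC + 'there is an inaccessible cardinal'


PA=3, EFA=1, PRA=2, ZFC + 'there is an inaccessible cardinal'=6, ZFC=5, Pi^1_1-CA_0=4


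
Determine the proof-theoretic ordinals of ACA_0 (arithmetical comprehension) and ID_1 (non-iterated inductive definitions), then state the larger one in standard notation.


Proof-theoretic ordinal of ACA_0 (arithmetical comprehension): epsilon_0
Proof-theoretic ordinal of ID_1 (non-iterated inductive definitions): psi_0(epsilon_{Omega+1})
Comparing: epsilon_0 < psi_0(epsilon_{Omega+1}).
The larger ordinal is psi_0(epsilon_{Omega+1}) (from ID_1 (non-iterated inductive definitions)).

psi_0(epsilon_{Omega+1})


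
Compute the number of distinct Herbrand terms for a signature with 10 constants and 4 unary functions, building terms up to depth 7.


Herbrand terms by depth:
Depth 0: 10 constants
Depth 1: 40 new terms (running total: 50)
Depth 2: 160 new terms (running total: 210)
Depth 3: 640 new terms (running total: 850)
Depth 4: 2560 new terms (running total: 3410)
Depth 5: 10240 new terms (running total: 13650)
Depth 6: 40960 new terms (running total: 54610)
Depth 7: 163840 new terms (running total: 218450)
Total distinct ground terms = 218450

218450


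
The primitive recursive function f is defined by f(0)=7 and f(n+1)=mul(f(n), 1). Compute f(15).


f(0) = 7
f(1) = mul(f(0), 1) = mul(7, 1) = 7
f(2) = mul(f(1), 1) = mul(7, 1) = 7
f(3) = mul(f(2), 1) = mul(7, 1) = 7
f(4) = mul(f(3), 1) = mul(7, 1) = 7
f(5) = mul(f(4), 1) = mul(7, 1) = 7
f(6) = mul(f(5), 1) = mul(7, 1) = 7
f(7) = mul(f(6), 1) = mul(7, 1) = 7
f(8) = mul(f(7), 1) = mul(7, 1) = 7
f(9) = mul(f(8), 1) = mul(7, 1) = 7
f(10) = mul(f(9), 1) = mul(7, 1) = 7
f(11) = mul(f(10), 1) = mul(7, 1) = 7
f(12) = mul(f(11), 1) = mul(7, 1) = 7
f(13) = mul(f(12), 1) = mul(7, 1) = 7
f(14) = mul(f(13), 1) = mul(7, 1) = 7
f(15) = mul(f(14), 1) = mul(7, 1) = 7


7


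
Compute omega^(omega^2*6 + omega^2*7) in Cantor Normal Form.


omega^(omega^2*6 + omega^2*7):
Both terms of the exponent have the same exponent 2, so they merge: omega^2*6 + omega^2*7 = omega^2*(6+7) = omega^2*13.
omega raised to a CNF ordinal is a single CNF term: Result = omega^(omega^2*13)

omega^(omega^2*13)


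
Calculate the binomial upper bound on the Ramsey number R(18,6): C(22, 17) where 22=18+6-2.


R(18,6) <= C(18+6-2, 18-1) = C(22, 17)
C(22, 17) = 22! / (17! * 5!)
= 26334

26334


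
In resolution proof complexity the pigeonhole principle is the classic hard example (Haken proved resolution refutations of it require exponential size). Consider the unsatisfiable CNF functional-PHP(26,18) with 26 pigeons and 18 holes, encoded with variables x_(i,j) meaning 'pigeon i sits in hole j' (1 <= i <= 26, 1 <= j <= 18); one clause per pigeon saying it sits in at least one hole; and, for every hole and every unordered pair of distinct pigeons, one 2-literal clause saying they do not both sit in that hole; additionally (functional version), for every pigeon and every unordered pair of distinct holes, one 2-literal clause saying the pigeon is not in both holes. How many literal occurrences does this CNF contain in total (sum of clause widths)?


functional-PHP(26,18): 26 pigeons, 18 holes, 26*18 = 468 variables.
- pigeon clauses: one per pigeon -> 26 clauses of width 18 -> 468 literals
- hole clauses: 18 holes * C(26,2) = 18 * 325 -> 5850 clauses of width 2 -> 11700 literals
- functional clauses: 26 pigeons * C(18,2) = 26 * 153 -> 3978 clauses of width 2 -> 7956 literals
Total literal occurrences = 468 + 11700 + 7956 = 20124

20124
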